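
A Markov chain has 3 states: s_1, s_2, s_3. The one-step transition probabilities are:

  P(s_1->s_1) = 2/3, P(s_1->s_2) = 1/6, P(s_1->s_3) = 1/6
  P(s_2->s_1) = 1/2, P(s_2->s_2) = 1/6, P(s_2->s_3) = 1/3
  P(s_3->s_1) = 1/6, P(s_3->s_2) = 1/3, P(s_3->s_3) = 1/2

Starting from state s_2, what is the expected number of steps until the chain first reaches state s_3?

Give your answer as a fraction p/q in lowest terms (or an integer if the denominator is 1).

Let h_i = expected steps to first reach s_3 from state i.
Boundary: h_s_3 = 0.
First-step equations for the other states:
  h_s_1 = 1 + 2/3*h_s_1 + 1/6*h_s_2 + 1/6*h_s_3
  h_s_2 = 1 + 1/2*h_s_1 + 1/6*h_s_2 + 1/3*h_s_3

Substituting h_s_3 = 0 and rearranging gives the linear system (I - Q) h = 1:
  [1/3, -1/6] . (h_s_1, h_s_2) = 1
  [-1/2, 5/6] . (h_s_1, h_s_2) = 1

Solving yields:
  h_s_1 = 36/7
  h_s_2 = 30/7

Starting state is s_2, so the expected hitting time is h_s_2 = 30/7.

Answer: 30/7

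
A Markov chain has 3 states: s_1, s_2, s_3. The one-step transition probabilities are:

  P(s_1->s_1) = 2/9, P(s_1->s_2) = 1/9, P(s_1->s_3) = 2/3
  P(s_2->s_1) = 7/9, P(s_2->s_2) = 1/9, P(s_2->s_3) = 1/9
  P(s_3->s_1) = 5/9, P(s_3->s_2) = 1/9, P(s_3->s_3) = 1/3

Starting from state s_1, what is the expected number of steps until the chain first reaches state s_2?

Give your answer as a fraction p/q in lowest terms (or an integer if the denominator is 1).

Answer: 9

Derivation:
Let h_i = expected steps to first reach s_2 from state i.
Boundary: h_s_2 = 0.
First-step equations for the other states:
  h_s_1 = 1 + 2/9*h_s_1 + 1/9*h_s_2 + 2/3*h_s_3
  h_s_3 = 1 + 5/9*h_s_1 + 1/9*h_s_2 + 1/3*h_s_3

Substituting h_s_2 = 0 and rearranging gives the linear system (I - Q) h = 1:
  [7/9, -2/3] . (h_s_1, h_s_3) = 1
  [-5/9, 2/3] . (h_s_1, h_s_3) = 1

Solving yields:
  h_s_1 = 9
  h_s_3 = 9

Starting state is s_1, so the expected hitting time is h_s_1 = 9.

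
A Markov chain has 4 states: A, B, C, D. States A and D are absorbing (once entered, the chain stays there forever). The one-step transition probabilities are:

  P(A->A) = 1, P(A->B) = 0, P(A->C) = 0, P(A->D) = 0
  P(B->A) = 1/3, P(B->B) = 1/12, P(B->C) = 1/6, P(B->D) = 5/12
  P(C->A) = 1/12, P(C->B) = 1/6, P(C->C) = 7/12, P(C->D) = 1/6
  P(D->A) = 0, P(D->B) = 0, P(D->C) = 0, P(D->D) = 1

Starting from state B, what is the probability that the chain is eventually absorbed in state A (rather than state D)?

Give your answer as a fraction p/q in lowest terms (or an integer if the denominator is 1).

Answer: 22/51

Derivation:
Let a_i = P(absorbed in A | start in state i).
Boundary conditions: a_A = 1, a_D = 0.
For each transient state i, a_i = sum_j P(i->j) * a_j:
  a_B = 1/3*a_A + 1/12*a_B + 1/6*a_C + 5/12*a_D
  a_C = 1/12*a_A + 1/6*a_B + 7/12*a_C + 1/6*a_D

Substituting a_A = 1 and a_D = 0, rearrange to (I - Q) a = r where r[i] = P(i -> A):
  [11/12, -1/6] . (a_B, a_C) = 1/3
  [-1/6, 5/12] . (a_B, a_C) = 1/12

Solving yields:
  a_B = 22/51
  a_C = 19/51

Starting state is B, so the absorption probability is a_B = 22/51.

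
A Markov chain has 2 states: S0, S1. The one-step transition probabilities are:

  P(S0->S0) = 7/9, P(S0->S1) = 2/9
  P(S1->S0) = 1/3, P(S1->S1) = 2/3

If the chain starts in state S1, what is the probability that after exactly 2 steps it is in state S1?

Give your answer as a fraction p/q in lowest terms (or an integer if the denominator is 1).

Computing P^2 by repeated multiplication:
P^1 =
  S0: [7/9, 2/9]
  S1: [1/3, 2/3]
P^2 =
  S0: [55/81, 26/81]
  S1: [13/27, 14/27]

(P^2)[S1 -> S1] = 14/27

Answer: 14/27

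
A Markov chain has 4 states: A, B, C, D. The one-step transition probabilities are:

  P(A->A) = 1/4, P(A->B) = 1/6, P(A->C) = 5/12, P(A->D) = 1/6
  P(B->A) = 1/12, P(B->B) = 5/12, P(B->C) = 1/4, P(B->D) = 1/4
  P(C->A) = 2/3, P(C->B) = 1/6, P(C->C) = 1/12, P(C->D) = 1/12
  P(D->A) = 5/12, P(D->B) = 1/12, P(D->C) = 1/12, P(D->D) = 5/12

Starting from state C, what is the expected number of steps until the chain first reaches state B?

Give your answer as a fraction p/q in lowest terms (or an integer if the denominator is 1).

Answer: 1668/253

Derivation:
Let h_i = expected steps to first reach B from state i.
Boundary: h_B = 0.
First-step equations for the other states:
  h_A = 1 + 1/4*h_A + 1/6*h_B + 5/12*h_C + 1/6*h_D
  h_C = 1 + 2/3*h_A + 1/6*h_B + 1/12*h_C + 1/12*h_D
  h_D = 1 + 5/12*h_A + 1/12*h_B + 1/12*h_C + 5/12*h_D

Substituting h_B = 0 and rearranging gives the linear system (I - Q) h = 1:
  [3/4, -5/12, -1/6] . (h_A, h_C, h_D) = 1
  [-2/3, 11/12, -1/12] . (h_A, h_C, h_D) = 1
  [-5/12, -1/12, 7/12] . (h_A, h_C, h_D) = 1

Solving yields:
  h_A = 1680/253
  h_C = 1668/253
  h_D = 1872/253

Starting state is C, so the expected hitting time is h_C = 1668/253.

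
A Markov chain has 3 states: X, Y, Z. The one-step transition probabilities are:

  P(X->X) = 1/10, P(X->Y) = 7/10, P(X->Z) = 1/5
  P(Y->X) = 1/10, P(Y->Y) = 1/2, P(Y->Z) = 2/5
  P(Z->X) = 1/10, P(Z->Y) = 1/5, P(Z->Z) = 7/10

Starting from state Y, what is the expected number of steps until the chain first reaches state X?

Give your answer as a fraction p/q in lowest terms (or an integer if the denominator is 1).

Answer: 10

Derivation:
Let h_i = expected steps to first reach X from state i.
Boundary: h_X = 0.
First-step equations for the other states:
  h_Y = 1 + 1/10*h_X + 1/2*h_Y + 2/5*h_Z
  h_Z = 1 + 1/10*h_X + 1/5*h_Y + 7/10*h_Z

Substituting h_X = 0 and rearranging gives the linear system (I - Q) h = 1:
  [1/2, -2/5] . (h_Y, h_Z) = 1
  [-1/5, 3/10] . (h_Y, h_Z) = 1

Solving yields:
  h_Y = 10
  h_Z = 10

Starting state is Y, so the expected hitting time is h_Y = 10.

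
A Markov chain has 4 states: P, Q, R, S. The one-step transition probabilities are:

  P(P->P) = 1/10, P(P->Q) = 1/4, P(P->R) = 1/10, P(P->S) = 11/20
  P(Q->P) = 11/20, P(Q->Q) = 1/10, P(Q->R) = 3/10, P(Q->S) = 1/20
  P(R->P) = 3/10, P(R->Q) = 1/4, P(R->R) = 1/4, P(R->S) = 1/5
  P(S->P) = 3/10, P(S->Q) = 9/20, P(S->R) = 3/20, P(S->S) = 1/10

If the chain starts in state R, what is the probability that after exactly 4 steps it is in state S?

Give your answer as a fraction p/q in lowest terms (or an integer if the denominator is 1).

Answer: 4847/20000

Derivation:
Computing P^4 by repeated multiplication:
P^1 =
  P: [1/10, 1/4, 1/10, 11/20]
  Q: [11/20, 1/10, 3/10, 1/20]
  R: [3/10, 1/4, 1/4, 1/5]
  S: [3/10, 9/20, 3/20, 1/10]
P^2 =
  P: [137/400, 129/400, 77/400, 57/400]
  Q: [43/200, 49/200, 67/400, 149/400]
  R: [121/400, 101/400, 79/400, 99/400]
  S: [141/400, 81/400, 87/400, 91/400]
P^3 =
  P: [2497/8000, 1841/8000, 401/2000, 1029/4000]
  Q: [1273/4000, 1151/4000, 771/4000, 161/800]
  R: [2421/8000, 2093/8000, 77/400, 973/4000]
  S: [2241/8000, 2121/8000, 369/2000, 1081/4000]
P^4 =
  P: [47217/160000, 42709/160000, 15117/80000, 249/1000]
  Q: [24663/80000, 19767/80000, 7861/40000, 2481/10000]
  R: [48781/160000, 8301/32000, 15469/80000, 4847/20000]
  S: [49641/160000, 8457/32000, 15537/80000, 37/160]

(P^4)[R -> S] = 4847/20000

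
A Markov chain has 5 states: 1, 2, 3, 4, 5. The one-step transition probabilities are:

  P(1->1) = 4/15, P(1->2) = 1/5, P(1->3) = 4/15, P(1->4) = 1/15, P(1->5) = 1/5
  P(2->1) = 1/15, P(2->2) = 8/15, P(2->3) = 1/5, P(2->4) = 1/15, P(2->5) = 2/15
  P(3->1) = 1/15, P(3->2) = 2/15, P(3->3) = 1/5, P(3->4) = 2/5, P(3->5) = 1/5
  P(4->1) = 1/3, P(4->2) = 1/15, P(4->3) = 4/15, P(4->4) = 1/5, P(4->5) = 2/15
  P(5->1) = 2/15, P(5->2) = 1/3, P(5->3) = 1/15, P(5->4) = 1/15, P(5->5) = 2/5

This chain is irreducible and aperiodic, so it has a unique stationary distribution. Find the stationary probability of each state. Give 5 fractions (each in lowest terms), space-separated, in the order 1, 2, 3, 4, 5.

The stationary distribution satisfies pi = pi * P, i.e.:
  pi_1 = 4/15*pi_1 + 1/15*pi_2 + 1/15*pi_3 + 1/3*pi_4 + 2/15*pi_5
  pi_2 = 1/5*pi_1 + 8/15*pi_2 + 2/15*pi_3 + 1/15*pi_4 + 1/3*pi_5
  pi_3 = 4/15*pi_1 + 1/5*pi_2 + 1/5*pi_3 + 4/15*pi_4 + 1/15*pi_5
  pi_4 = 1/15*pi_1 + 1/15*pi_2 + 2/5*pi_3 + 1/5*pi_4 + 1/15*pi_5
  pi_5 = 1/5*pi_1 + 2/15*pi_2 + 1/5*pi_3 + 2/15*pi_4 + 2/5*pi_5
with normalization: pi_1 + pi_2 + pi_3 + pi_4 + pi_5 = 1.

Using the first 4 balance equations plus normalization, the linear system A*pi = b is:
  [-11/15, 1/15, 1/15, 1/3, 2/15] . pi = 0
  [1/5, -7/15, 2/15, 1/15, 1/3] . pi = 0
  [4/15, 1/5, -4/5, 4/15, 1/15] . pi = 0
  [1/15, 1/15, 2/5, -4/5, 1/15] . pi = 0
  [1, 1, 1, 1, 1] . pi = 1

Solving yields:
  pi_1 = 3784/25009
  pi_2 = 7335/25009
  pi_3 = 4795/25009
  pi_4 = 3768/25009
  pi_5 = 5327/25009

Verification (pi * P):
  3784/25009*4/15 + 7335/25009*1/15 + 4795/25009*1/15 + 3768/25009*1/3 + 5327/25009*2/15 = 3784/25009 = pi_1  (ok)
  3784/25009*1/5 + 7335/25009*8/15 + 4795/25009*2/15 + 3768/25009*1/15 + 5327/25009*1/3 = 7335/25009 = pi_2  (ok)
  3784/25009*4/15 + 7335/25009*1/5 + 4795/25009*1/5 + 3768/25009*4/15 + 5327/25009*1/15 = 4795/25009 = pi_3  (ok)
  3784/25009*1/15 + 7335/25009*1/15 + 4795/25009*2/5 + 3768/25009*1/5 + 5327/25009*1/15 = 3768/25009 = pi_4  (ok)
  3784/25009*1/5 + 7335/25009*2/15 + 4795/25009*1/5 + 3768/25009*2/15 + 5327/25009*2/5 = 5327/25009 = pi_5  (ok)

Answer: 3784/25009 7335/25009 4795/25009 3768/25009 5327/25009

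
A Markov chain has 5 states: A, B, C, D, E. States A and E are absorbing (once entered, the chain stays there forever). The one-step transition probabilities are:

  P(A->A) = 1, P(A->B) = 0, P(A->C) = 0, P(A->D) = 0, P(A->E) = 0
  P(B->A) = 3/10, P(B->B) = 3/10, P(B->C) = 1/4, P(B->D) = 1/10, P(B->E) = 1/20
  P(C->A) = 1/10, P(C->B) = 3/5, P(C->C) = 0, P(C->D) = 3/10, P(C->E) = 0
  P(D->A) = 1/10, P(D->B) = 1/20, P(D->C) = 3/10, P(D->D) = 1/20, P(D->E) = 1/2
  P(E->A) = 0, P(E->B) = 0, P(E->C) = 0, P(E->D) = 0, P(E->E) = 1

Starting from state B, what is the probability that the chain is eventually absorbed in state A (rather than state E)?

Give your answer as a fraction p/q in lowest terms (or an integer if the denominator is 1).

Let a_i = P(absorbed in A | start in state i).
Boundary conditions: a_A = 1, a_E = 0.
For each transient state i, a_i = sum_j P(i->j) * a_j:
  a_B = 3/10*a_A + 3/10*a_B + 1/4*a_C + 1/10*a_D + 1/20*a_E
  a_C = 1/10*a_A + 3/5*a_B + 0*a_C + 3/10*a_D + 0*a_E
  a_D = 1/10*a_A + 1/20*a_B + 3/10*a_C + 1/20*a_D + 1/2*a_E

Substituting a_A = 1 and a_E = 0, rearrange to (I - Q) a = r where r[i] = P(i -> A):
  [7/10, -1/4, -1/10] . (a_B, a_C, a_D) = 3/10
  [-3/5, 1, -3/10] . (a_B, a_C, a_D) = 1/10
  [-1/20, -3/10, 19/20] . (a_B, a_C, a_D) = 1/10

Solving yields:
  a_B = 403/577
  a_C = 358/577
  a_D = 195/577

Starting state is B, so the absorption probability is a_B = 403/577.

Answer: 403/577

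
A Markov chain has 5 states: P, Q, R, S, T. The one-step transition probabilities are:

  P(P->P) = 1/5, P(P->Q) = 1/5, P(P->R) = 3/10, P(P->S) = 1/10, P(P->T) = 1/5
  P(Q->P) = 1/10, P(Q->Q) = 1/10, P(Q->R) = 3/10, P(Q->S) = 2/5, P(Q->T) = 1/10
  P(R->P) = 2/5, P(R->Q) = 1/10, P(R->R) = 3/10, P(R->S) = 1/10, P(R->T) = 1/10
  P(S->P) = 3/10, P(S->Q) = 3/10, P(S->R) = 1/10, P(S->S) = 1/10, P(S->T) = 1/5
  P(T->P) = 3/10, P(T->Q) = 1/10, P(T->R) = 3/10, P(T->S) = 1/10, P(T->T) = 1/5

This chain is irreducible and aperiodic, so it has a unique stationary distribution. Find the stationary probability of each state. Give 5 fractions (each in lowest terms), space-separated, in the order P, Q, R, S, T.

Answer: 1418/5273 824/5273 1427/5273 1549/10546 1659/10546

Derivation:
The stationary distribution satisfies pi = pi * P, i.e.:
  pi_P = 1/5*pi_P + 1/10*pi_Q + 2/5*pi_R + 3/10*pi_S + 3/10*pi_T
  pi_Q = 1/5*pi_P + 1/10*pi_Q + 1/10*pi_R + 3/10*pi_S + 1/10*pi_T
  pi_R = 3/10*pi_P + 3/10*pi_Q + 3/10*pi_R + 1/10*pi_S + 3/10*pi_T
  pi_S = 1/10*pi_P + 2/5*pi_Q + 1/10*pi_R + 1/10*pi_S + 1/10*pi_T
  pi_T = 1/5*pi_P + 1/10*pi_Q + 1/10*pi_R + 1/5*pi_S + 1/5*pi_T
with normalization: pi_P + pi_Q + pi_R + pi_S + pi_T = 1.

Using the first 4 balance equations plus normalization, the linear system A*pi = b is:
  [-4/5, 1/10, 2/5, 3/10, 3/10] . pi = 0
  [1/5, -9/10, 1/10, 3/10, 1/10] . pi = 0
  [3/10, 3/10, -7/10, 1/10, 3/10] . pi = 0
  [1/10, 2/5, 1/10, -9/10, 1/10] . pi = 0
  [1, 1, 1, 1, 1] . pi = 1

Solving yields:
  pi_P = 1418/5273
  pi_Q = 824/5273
  pi_R = 1427/5273
  pi_S = 1549/10546
  pi_T = 1659/10546

Verification (pi * P):
  1418/5273*1/5 + 824/5273*1/10 + 1427/5273*2/5 + 1549/10546*3/10 + 1659/10546*3/10 = 1418/5273 = pi_P  (ok)
  1418/5273*1/5 + 824/5273*1/10 + 1427/5273*1/10 + 1549/10546*3/10 + 1659/10546*1/10 = 824/5273 = pi_Q  (ok)
  1418/5273*3/10 + 824/5273*3/10 + 1427/5273*3/10 + 1549/10546*1/10 + 1659/10546*3/10 = 1427/5273 = pi_R  (ok)
  1418/5273*1/10 + 824/5273*2/5 + 1427/5273*1/10 + 1549/10546*1/10 + 1659/10546*1/10 = 1549/10546 = pi_S  (ok)
  1418/5273*1/5 + 824/5273*1/10 + 1427/5273*1/10 + 1549/10546*1/5 + 1659/10546*1/5 = 1659/10546 = pi_T  (ok)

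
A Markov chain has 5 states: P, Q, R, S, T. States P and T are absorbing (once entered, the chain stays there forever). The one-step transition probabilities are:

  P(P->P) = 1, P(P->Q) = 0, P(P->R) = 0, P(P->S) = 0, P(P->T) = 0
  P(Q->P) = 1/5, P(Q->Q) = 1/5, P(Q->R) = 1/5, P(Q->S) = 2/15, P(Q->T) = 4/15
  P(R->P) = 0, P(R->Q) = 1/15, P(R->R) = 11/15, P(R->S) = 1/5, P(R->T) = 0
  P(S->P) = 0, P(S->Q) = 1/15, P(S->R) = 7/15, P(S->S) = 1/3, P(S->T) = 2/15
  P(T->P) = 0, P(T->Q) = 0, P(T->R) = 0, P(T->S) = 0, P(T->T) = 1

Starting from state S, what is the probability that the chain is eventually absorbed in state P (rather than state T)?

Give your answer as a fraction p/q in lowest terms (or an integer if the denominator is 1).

Let a_i = P(absorbed in P | start in state i).
Boundary conditions: a_P = 1, a_T = 0.
For each transient state i, a_i = sum_j P(i->j) * a_j:
  a_Q = 1/5*a_P + 1/5*a_Q + 1/5*a_R + 2/15*a_S + 4/15*a_T
  a_R = 0*a_P + 1/15*a_Q + 11/15*a_R + 1/5*a_S + 0*a_T
  a_S = 0*a_P + 1/15*a_Q + 7/15*a_R + 1/3*a_S + 2/15*a_T

Substituting a_P = 1 and a_T = 0, rearrange to (I - Q) a = r where r[i] = P(i -> P):
  [4/5, -1/5, -2/15] . (a_Q, a_R, a_S) = 1/5
  [-1/15, 4/15, -1/5] . (a_Q, a_R, a_S) = 0
  [-1/15, -7/15, 2/3] . (a_Q, a_R, a_S) = 0

Solving yields:
  a_Q = 57/167
  a_R = 39/167
  a_S = 33/167

Starting state is S, so the absorption probability is a_S = 33/167.

Answer: 33/167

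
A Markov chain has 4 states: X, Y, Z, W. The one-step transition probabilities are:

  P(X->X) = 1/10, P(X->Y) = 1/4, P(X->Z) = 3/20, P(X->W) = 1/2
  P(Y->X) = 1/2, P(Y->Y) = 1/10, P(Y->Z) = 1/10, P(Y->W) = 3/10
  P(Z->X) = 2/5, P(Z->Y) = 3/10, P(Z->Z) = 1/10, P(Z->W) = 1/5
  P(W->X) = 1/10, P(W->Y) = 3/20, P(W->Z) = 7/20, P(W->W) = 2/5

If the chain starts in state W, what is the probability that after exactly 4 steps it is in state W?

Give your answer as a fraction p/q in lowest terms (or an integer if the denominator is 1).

Computing P^4 by repeated multiplication:
P^1 =
  X: [1/10, 1/4, 3/20, 1/2]
  Y: [1/2, 1/10, 1/10, 3/10]
  Z: [2/5, 3/10, 1/10, 1/5]
  W: [1/10, 3/20, 7/20, 2/5]
P^2 =
  X: [49/200, 17/100, 23/100, 71/200]
  Y: [17/100, 21/100, 1/5, 21/50]
  Z: [1/4, 19/100, 17/100, 39/100]
  W: [53/200, 41/200, 41/200, 13/40]
P^3 =
  X: [237/1000, 401/2000, 201/1000, 723/2000]
  Y: [61/250, 373/2000, 427/2000, 89/250]
  Z: [227/1000, 191/1000, 21/100, 93/250]
  W: [487/2000, 197/1000, 389/2000, 73/200]
P^4 =
  X: [481/2000, 7753/40000, 8089/40000, 7269/20000]
  Y: [4773/20000, 1971/10000, 503/2500, 7261/20000]
  Z: [1197/5000, 3893/20000, 4087/20000, 226/625]
  W: [4743/20000, 7747/40000, 8137/40000, 1463/4000]

(P^4)[W -> W] = 1463/4000

Answer: 1463/4000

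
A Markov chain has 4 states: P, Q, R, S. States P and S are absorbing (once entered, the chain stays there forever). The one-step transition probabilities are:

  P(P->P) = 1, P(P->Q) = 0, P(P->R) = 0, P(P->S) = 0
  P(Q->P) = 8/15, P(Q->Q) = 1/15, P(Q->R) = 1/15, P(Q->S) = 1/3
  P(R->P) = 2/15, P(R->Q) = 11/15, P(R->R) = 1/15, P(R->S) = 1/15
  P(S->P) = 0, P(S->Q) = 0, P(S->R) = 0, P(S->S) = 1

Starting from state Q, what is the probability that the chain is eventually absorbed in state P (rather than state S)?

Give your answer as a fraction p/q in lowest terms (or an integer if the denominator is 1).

Let a_i = P(absorbed in P | start in state i).
Boundary conditions: a_P = 1, a_S = 0.
For each transient state i, a_i = sum_j P(i->j) * a_j:
  a_Q = 8/15*a_P + 1/15*a_Q + 1/15*a_R + 1/3*a_S
  a_R = 2/15*a_P + 11/15*a_Q + 1/15*a_R + 1/15*a_S

Substituting a_P = 1 and a_S = 0, rearrange to (I - Q) a = r where r[i] = P(i -> P):
  [14/15, -1/15] . (a_Q, a_R) = 8/15
  [-11/15, 14/15] . (a_Q, a_R) = 2/15

Solving yields:
  a_Q = 114/185
  a_R = 116/185

Starting state is Q, so the absorption probability is a_Q = 114/185.

Answer: 114/185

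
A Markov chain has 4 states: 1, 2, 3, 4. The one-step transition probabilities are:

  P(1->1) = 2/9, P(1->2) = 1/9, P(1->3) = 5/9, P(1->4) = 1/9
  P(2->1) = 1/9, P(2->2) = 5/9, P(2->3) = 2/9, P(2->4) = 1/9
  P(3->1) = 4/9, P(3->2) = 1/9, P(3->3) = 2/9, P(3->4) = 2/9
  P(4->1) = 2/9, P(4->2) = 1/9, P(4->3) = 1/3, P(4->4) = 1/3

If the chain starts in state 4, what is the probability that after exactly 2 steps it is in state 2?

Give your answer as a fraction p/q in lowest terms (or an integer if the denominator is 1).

Answer: 13/81

Derivation:
Computing P^2 by repeated multiplication:
P^1 =
  1: [2/9, 1/9, 5/9, 1/9]
  2: [1/9, 5/9, 2/9, 1/9]
  3: [4/9, 1/9, 2/9, 2/9]
  4: [2/9, 1/9, 1/3, 1/3]
P^2 =
  1: [1/3, 13/81, 25/81, 16/81]
  2: [17/81, 29/81, 22/81, 13/81]
  3: [7/27, 13/81, 32/81, 5/27]
  4: [23/81, 13/81, 1/3, 2/9]

(P^2)[4 -> 2] = 13/81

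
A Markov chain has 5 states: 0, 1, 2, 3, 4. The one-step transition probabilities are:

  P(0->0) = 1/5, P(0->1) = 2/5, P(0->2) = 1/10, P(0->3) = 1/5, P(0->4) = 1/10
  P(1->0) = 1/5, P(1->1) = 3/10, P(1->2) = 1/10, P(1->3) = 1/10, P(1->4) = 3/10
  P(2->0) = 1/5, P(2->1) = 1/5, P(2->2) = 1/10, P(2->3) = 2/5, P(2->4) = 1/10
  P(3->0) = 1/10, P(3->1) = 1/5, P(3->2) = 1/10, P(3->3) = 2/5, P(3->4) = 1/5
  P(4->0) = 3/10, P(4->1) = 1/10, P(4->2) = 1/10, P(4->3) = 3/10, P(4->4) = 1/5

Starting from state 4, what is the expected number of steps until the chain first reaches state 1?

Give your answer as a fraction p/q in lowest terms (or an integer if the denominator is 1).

Let h_i = expected steps to first reach 1 from state i.
Boundary: h_1 = 0.
First-step equations for the other states:
  h_0 = 1 + 1/5*h_0 + 2/5*h_1 + 1/10*h_2 + 1/5*h_3 + 1/10*h_4
  h_2 = 1 + 1/5*h_0 + 1/5*h_1 + 1/10*h_2 + 2/5*h_3 + 1/10*h_4
  h_3 = 1 + 1/10*h_0 + 1/5*h_1 + 1/10*h_2 + 2/5*h_3 + 1/5*h_4
  h_4 = 1 + 3/10*h_0 + 1/10*h_1 + 1/10*h_2 + 3/10*h_3 + 1/5*h_4

Substituting h_1 = 0 and rearranging gives the linear system (I - Q) h = 1:
  [4/5, -1/10, -1/5, -1/10] . (h_0, h_2, h_3, h_4) = 1
  [-1/5, 9/10, -2/5, -1/10] . (h_0, h_2, h_3, h_4) = 1
  [-1/10, -1/10, 3/5, -1/5] . (h_0, h_2, h_3, h_4) = 1
  [-3/10, -1/10, -3/10, 4/5] . (h_0, h_2, h_3, h_4) = 1

Solving yields:
  h_0 = 1775/494
  h_2 = 2235/494
  h_3 = 1150/247
  h_4 = 2425/494

Starting state is 4, so the expected hitting time is h_4 = 2425/494.

Answer: 2425/494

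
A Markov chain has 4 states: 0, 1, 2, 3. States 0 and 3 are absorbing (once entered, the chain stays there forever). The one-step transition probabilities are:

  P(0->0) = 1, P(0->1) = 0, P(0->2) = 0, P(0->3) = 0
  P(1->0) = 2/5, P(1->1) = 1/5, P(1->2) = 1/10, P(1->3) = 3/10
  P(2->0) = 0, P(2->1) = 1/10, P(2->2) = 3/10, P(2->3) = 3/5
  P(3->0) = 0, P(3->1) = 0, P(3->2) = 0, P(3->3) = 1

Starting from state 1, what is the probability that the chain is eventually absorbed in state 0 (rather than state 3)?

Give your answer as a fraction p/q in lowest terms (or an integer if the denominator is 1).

Answer: 28/55

Derivation:
Let a_i = P(absorbed in 0 | start in state i).
Boundary conditions: a_0 = 1, a_3 = 0.
For each transient state i, a_i = sum_j P(i->j) * a_j:
  a_1 = 2/5*a_0 + 1/5*a_1 + 1/10*a_2 + 3/10*a_3
  a_2 = 0*a_0 + 1/10*a_1 + 3/10*a_2 + 3/5*a_3

Substituting a_0 = 1 and a_3 = 0, rearrange to (I - Q) a = r where r[i] = P(i -> 0):
  [4/5, -1/10] . (a_1, a_2) = 2/5
  [-1/10, 7/10] . (a_1, a_2) = 0

Solving yields:
  a_1 = 28/55
  a_2 = 4/55

Starting state is 1, so the absorption probability is a_1 = 28/55.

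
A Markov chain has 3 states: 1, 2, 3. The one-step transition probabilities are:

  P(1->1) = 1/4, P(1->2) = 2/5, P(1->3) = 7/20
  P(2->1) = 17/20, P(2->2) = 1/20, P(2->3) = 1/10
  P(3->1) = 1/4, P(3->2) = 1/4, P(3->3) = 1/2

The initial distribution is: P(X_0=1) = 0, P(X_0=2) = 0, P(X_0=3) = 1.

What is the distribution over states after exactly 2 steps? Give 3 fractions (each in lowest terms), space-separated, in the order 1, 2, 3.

Answer: 2/5 19/80 29/80

Derivation:
Propagating the distribution step by step (d_{t+1} = d_t * P):
d_0 = (1=0, 2=0, 3=1)
  d_1[1] = 0*1/4 + 0*17/20 + 1*1/4 = 1/4
  d_1[2] = 0*2/5 + 0*1/20 + 1*1/4 = 1/4
  d_1[3] = 0*7/20 + 0*1/10 + 1*1/2 = 1/2
d_1 = (1=1/4, 2=1/4, 3=1/2)
  d_2[1] = 1/4*1/4 + 1/4*17/20 + 1/2*1/4 = 2/5
  d_2[2] = 1/4*2/5 + 1/4*1/20 + 1/2*1/4 = 19/80
  d_2[3] = 1/4*7/20 + 1/4*1/10 + 1/2*1/2 = 29/80
d_2 = (1=2/5, 2=19/80, 3=29/80)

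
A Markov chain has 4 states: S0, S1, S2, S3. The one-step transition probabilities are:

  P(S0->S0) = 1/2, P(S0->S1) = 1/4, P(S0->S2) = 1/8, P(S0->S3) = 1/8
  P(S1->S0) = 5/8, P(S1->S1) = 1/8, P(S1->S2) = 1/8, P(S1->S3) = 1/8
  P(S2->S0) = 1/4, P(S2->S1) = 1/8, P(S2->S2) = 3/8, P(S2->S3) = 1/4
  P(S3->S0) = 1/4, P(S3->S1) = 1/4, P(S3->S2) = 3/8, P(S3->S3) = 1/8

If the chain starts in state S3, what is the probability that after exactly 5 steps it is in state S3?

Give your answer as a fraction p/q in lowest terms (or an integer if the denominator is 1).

Computing P^5 by repeated multiplication:
P^1 =
  S0: [1/2, 1/4, 1/8, 1/8]
  S1: [5/8, 1/8, 1/8, 1/8]
  S2: [1/4, 1/8, 3/8, 1/4]
  S3: [1/4, 1/4, 3/8, 1/8]
P^2 =
  S0: [15/32, 13/64, 3/16, 9/64]
  S1: [29/64, 7/32, 3/16, 9/64]
  S2: [23/64, 3/16, 9/32, 11/64]
  S3: [13/32, 11/64, 1/4, 11/64]
P^3 =
  S0: [227/512, 103/512, 53/256, 19/128]
  S1: [57/128, 51/256, 53/256, 19/128]
  S2: [105/256, 49/256, 61/256, 41/256]
  S3: [213/512, 101/512, 59/256, 5/32]
P^4 =
  S0: [1787/4096, 815/4096, 219/1024, 309/2048]
  S1: [893/2048, 51/256, 219/1024, 309/2048]
  S2: [869/2048, 201/1024, 115/512, 317/2048]
  S3: [1753/4096, 805/4096, 227/1024, 315/2048]
P^5 =
  S0: [14211/32768, 6501/32768, 1771/8192, 1243/8192]
  S1: [3553/8192, 1625/8192, 1771/8192, 1243/8192]
  S2: [55/128, 1617/8192, 1801/8192, 627/4096]
  S3: [14113/32768, 6479/32768, 1793/8192, 1251/8192]

(P^5)[S3 -> S3] = 1251/8192

Answer: 1251/8192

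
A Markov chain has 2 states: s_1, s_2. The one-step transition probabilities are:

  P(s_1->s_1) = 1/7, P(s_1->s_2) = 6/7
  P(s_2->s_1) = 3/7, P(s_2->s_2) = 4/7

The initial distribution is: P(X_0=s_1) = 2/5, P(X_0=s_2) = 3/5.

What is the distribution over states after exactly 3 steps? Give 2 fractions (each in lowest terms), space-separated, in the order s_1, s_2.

Answer: 569/1715 1146/1715

Derivation:
Propagating the distribution step by step (d_{t+1} = d_t * P):
d_0 = (s_1=2/5, s_2=3/5)
  d_1[s_1] = 2/5*1/7 + 3/5*3/7 = 11/35
  d_1[s_2] = 2/5*6/7 + 3/5*4/7 = 24/35
d_1 = (s_1=11/35, s_2=24/35)
  d_2[s_1] = 11/35*1/7 + 24/35*3/7 = 83/245
  d_2[s_2] = 11/35*6/7 + 24/35*4/7 = 162/245
d_2 = (s_1=83/245, s_2=162/245)
  d_3[s_1] = 83/245*1/7 + 162/245*3/7 = 569/1715
  d_3[s_2] = 83/245*6/7 + 162/245*4/7 = 1146/1715
d_3 = (s_1=569/1715, s_2=1146/1715)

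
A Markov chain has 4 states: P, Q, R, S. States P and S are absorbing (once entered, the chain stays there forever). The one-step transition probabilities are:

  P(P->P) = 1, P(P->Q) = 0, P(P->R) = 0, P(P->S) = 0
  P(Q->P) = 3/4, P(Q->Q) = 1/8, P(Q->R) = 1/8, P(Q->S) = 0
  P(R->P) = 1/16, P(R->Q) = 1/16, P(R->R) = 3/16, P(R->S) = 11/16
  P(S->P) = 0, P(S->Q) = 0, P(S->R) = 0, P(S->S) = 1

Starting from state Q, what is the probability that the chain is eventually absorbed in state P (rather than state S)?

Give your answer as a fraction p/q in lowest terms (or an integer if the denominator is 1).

Let a_i = P(absorbed in P | start in state i).
Boundary conditions: a_P = 1, a_S = 0.
For each transient state i, a_i = sum_j P(i->j) * a_j:
  a_Q = 3/4*a_P + 1/8*a_Q + 1/8*a_R + 0*a_S
  a_R = 1/16*a_P + 1/16*a_Q + 3/16*a_R + 11/16*a_S

Substituting a_P = 1 and a_S = 0, rearrange to (I - Q) a = r where r[i] = P(i -> P):
  [7/8, -1/8] . (a_Q, a_R) = 3/4
  [-1/16, 13/16] . (a_Q, a_R) = 1/16

Solving yields:
  a_Q = 79/90
  a_R = 13/90

Starting state is Q, so the absorption probability is a_Q = 79/90.

Answer: 79/90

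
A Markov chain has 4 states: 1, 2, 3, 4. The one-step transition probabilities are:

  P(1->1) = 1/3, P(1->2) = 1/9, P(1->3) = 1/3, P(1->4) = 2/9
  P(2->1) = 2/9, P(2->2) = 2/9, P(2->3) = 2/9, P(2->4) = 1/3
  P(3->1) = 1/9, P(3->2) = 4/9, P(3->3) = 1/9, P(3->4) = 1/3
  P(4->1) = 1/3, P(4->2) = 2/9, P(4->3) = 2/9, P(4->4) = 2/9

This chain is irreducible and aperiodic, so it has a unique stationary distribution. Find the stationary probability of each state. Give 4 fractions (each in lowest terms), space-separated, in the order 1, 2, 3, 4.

The stationary distribution satisfies pi = pi * P, i.e.:
  pi_1 = 1/3*pi_1 + 2/9*pi_2 + 1/9*pi_3 + 1/3*pi_4
  pi_2 = 1/9*pi_1 + 2/9*pi_2 + 4/9*pi_3 + 2/9*pi_4
  pi_3 = 1/3*pi_1 + 2/9*pi_2 + 1/9*pi_3 + 2/9*pi_4
  pi_4 = 2/9*pi_1 + 1/3*pi_2 + 1/3*pi_3 + 2/9*pi_4
with normalization: pi_1 + pi_2 + pi_3 + pi_4 = 1.

Using the first 3 balance equations plus normalization, the linear system A*pi = b is:
  [-2/3, 2/9, 1/9, 1/3] . pi = 0
  [1/9, -7/9, 4/9, 2/9] . pi = 0
  [1/3, 2/9, -8/9, 2/9] . pi = 0
  [1, 1, 1, 1] . pi = 1

Solving yields:
  pi_1 = 21/82
  pi_2 = 10/41
  pi_3 = 37/164
  pi_4 = 45/164

Verification (pi * P):
  21/82*1/3 + 10/41*2/9 + 37/164*1/9 + 45/164*1/3 = 21/82 = pi_1  (ok)
  21/82*1/9 + 10/41*2/9 + 37/164*4/9 + 45/164*2/9 = 10/41 = pi_2  (ok)
  21/82*1/3 + 10/41*2/9 + 37/164*1/9 + 45/164*2/9 = 37/164 = pi_3  (ok)
  21/82*2/9 + 10/41*1/3 + 37/164*1/3 + 45/164*2/9 = 45/164 = pi_4  (ok)

Answer: 21/82 10/41 37/164 45/164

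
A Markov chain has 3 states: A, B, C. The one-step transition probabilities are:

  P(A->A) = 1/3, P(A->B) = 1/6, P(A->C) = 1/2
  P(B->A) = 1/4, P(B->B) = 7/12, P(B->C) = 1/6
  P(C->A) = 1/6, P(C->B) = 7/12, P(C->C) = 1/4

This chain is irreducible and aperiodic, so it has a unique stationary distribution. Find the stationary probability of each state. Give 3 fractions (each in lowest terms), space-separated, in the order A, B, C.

Answer: 31/125 12/25 34/125

Derivation:
The stationary distribution satisfies pi = pi * P, i.e.:
  pi_A = 1/3*pi_A + 1/4*pi_B + 1/6*pi_C
  pi_B = 1/6*pi_A + 7/12*pi_B + 7/12*pi_C
  pi_C = 1/2*pi_A + 1/6*pi_B + 1/4*pi_C
with normalization: pi_A + pi_B + pi_C = 1.

Using the first 2 balance equations plus normalization, the linear system A*pi = b is:
  [-2/3, 1/4, 1/6] . pi = 0
  [1/6, -5/12, 7/12] . pi = 0
  [1, 1, 1] . pi = 1

Solving yields:
  pi_A = 31/125
  pi_B = 12/25
  pi_C = 34/125

Verification (pi * P):
  31/125*1/3 + 12/25*1/4 + 34/125*1/6 = 31/125 = pi_A  (ok)
  31/125*1/6 + 12/25*7/12 + 34/125*7/12 = 12/25 = pi_B  (ok)
  31/125*1/2 + 12/25*1/6 + 34/125*1/4 = 34/125 = pi_C  (ok)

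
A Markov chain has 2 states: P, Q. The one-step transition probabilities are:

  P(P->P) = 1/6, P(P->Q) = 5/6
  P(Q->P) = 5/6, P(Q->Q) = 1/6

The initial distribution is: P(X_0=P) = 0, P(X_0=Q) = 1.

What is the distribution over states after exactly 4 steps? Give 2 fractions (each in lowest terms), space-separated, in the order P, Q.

Answer: 65/162 97/162

Derivation:
Propagating the distribution step by step (d_{t+1} = d_t * P):
d_0 = (P=0, Q=1)
  d_1[P] = 0*1/6 + 1*5/6 = 5/6
  d_1[Q] = 0*5/6 + 1*1/6 = 1/6
d_1 = (P=5/6, Q=1/6)
  d_2[P] = 5/6*1/6 + 1/6*5/6 = 5/18
  d_2[Q] = 5/6*5/6 + 1/6*1/6 = 13/18
d_2 = (P=5/18, Q=13/18)
  d_3[P] = 5/18*1/6 + 13/18*5/6 = 35/54
  d_3[Q] = 5/18*5/6 + 13/18*1/6 = 19/54
d_3 = (P=35/54, Q=19/54)
  d_4[P] = 35/54*1/6 + 19/54*5/6 = 65/162
  d_4[Q] = 35/54*5/6 + 19/54*1/6 = 97/162
d_4 = (P=65/162, Q=97/162)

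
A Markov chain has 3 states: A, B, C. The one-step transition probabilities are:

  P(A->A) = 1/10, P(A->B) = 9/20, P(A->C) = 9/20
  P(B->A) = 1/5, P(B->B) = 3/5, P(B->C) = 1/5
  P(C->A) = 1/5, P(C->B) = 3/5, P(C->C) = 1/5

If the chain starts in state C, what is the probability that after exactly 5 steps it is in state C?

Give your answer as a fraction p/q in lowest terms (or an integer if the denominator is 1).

Computing P^5 by repeated multiplication:
P^1 =
  A: [1/10, 9/20, 9/20]
  B: [1/5, 3/5, 1/5]
  C: [1/5, 3/5, 1/5]
P^2 =
  A: [19/100, 117/200, 9/40]
  B: [9/50, 57/100, 1/4]
  C: [9/50, 57/100, 1/4]
P^3 =
  A: [181/1000, 1143/2000, 99/400]
  B: [91/500, 573/1000, 49/200]
  C: [91/500, 573/1000, 49/200]
P^4 =
  A: [1819/10000, 11457/20000, 981/4000]
  B: [909/5000, 5727/10000, 491/2000]
  C: [909/5000, 5727/10000, 491/2000]
P^5 =
  A: [18181/100000, 114543/200000, 9819/40000]
  B: [9091/50000, 57273/100000, 4909/20000]
  C: [9091/50000, 57273/100000, 4909/20000]

(P^5)[C -> C] = 4909/20000

Answer: 4909/20000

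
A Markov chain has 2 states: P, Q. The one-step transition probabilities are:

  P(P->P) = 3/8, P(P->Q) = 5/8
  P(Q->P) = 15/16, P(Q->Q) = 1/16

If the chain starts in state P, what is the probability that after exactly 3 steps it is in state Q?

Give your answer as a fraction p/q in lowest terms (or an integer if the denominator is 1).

Computing P^3 by repeated multiplication:
P^1 =
  P: [3/8, 5/8]
  Q: [15/16, 1/16]
P^2 =
  P: [93/128, 35/128]
  Q: [105/256, 151/256]
P^3 =
  P: [1083/2048, 965/2048]
  Q: [2895/4096, 1201/4096]

(P^3)[P -> Q] = 965/2048

Answer: 965/2048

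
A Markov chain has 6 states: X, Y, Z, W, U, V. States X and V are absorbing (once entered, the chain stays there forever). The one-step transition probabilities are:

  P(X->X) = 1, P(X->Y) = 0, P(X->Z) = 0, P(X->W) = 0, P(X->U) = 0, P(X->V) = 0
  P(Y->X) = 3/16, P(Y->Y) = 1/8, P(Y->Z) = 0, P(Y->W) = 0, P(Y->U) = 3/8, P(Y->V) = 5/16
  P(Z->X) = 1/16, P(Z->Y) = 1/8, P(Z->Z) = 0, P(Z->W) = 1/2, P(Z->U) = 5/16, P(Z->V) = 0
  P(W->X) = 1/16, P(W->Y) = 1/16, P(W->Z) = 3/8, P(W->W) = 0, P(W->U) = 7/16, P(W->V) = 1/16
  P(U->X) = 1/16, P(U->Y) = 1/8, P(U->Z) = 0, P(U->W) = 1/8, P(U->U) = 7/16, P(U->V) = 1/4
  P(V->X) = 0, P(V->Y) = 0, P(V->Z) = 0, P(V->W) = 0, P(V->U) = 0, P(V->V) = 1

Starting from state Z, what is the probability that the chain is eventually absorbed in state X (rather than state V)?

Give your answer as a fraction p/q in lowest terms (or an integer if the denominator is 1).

Answer: 3339/9700

Derivation:
Let a_i = P(absorbed in X | start in state i).
Boundary conditions: a_X = 1, a_V = 0.
For each transient state i, a_i = sum_j P(i->j) * a_j:
  a_Y = 3/16*a_X + 1/8*a_Y + 0*a_Z + 0*a_W + 3/8*a_U + 5/16*a_V
  a_Z = 1/16*a_X + 1/8*a_Y + 0*a_Z + 1/2*a_W + 5/16*a_U + 0*a_V
  a_W = 1/16*a_X + 1/16*a_Y + 3/8*a_Z + 0*a_W + 7/16*a_U + 1/16*a_V
  a_U = 1/16*a_X + 1/8*a_Y + 0*a_Z + 1/8*a_W + 7/16*a_U + 1/4*a_V

Substituting a_X = 1 and a_V = 0, rearrange to (I - Q) a = r where r[i] = P(i -> X):
  [7/8, 0, 0, -3/8] . (a_Y, a_Z, a_W, a_U) = 3/16
  [-1/8, 1, -1/2, -5/16] . (a_Y, a_Z, a_W, a_U) = 1/16
  [-1/16, -3/8, 1, -7/16] . (a_Y, a_Z, a_W, a_U) = 1/16
  [-1/8, 0, -1/8, 9/16] . (a_Y, a_Z, a_W, a_U) = 1/16

Solving yields:
  a_Y = 1569/4850
  a_Z = 3339/9700
  a_W = 784/2425
  a_U = 618/2425

Starting state is Z, so the absorption probability is a_Z = 3339/9700.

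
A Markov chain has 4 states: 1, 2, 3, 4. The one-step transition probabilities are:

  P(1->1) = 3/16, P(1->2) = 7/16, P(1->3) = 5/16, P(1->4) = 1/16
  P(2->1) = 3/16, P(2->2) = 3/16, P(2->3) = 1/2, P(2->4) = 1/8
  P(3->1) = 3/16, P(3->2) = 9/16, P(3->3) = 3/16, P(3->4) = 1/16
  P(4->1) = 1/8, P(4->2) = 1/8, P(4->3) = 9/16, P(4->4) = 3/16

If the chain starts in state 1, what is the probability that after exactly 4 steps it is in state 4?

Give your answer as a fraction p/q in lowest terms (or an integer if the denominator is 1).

Answer: 6387/65536

Derivation:
Computing P^4 by repeated multiplication:
P^1 =
  1: [3/16, 7/16, 5/16, 1/16]
  2: [3/16, 3/16, 1/2, 1/8]
  3: [3/16, 9/16, 3/16, 1/16]
  4: [1/8, 1/8, 9/16, 3/16]
P^2 =
  1: [47/256, 89/256, 95/256, 25/256]
  2: [23/128, 53/128, 81/256, 23/256]
  3: [47/256, 77/256, 105/256, 27/256]
  4: [45/256, 107/256, 5/16, 3/32]
P^3 =
  1: [743/4096, 1501/4096, 1457/4096, 395/4096]
  2: [745/4096, 1415/4096, 191/512, 51/512]
  3: [741/4096, 1559/4096, 1409/4096, 387/4096]
  4: [93/512, 351/1024, 1537/4096, 411/4096]
P^4 =
  1: [11893/65536, 23607/65536, 23649/65536, 6387/65536]
  2: [1485/8192, 6007/16384, 23301/65536, 6327/65536]
  3: [11901/65536, 23319/65536, 23887/65536, 6429/65536]
  4: [11877/65536, 24075/65536, 11631/32768, 3161/32768]

(P^4)[1 -> 4] = 6387/65536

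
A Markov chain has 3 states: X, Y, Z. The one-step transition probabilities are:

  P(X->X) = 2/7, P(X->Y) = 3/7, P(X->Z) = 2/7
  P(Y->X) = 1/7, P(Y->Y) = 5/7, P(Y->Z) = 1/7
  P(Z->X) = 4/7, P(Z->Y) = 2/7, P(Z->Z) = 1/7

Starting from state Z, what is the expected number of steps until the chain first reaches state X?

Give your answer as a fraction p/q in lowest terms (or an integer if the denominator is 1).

Let h_i = expected steps to first reach X from state i.
Boundary: h_X = 0.
First-step equations for the other states:
  h_Y = 1 + 1/7*h_X + 5/7*h_Y + 1/7*h_Z
  h_Z = 1 + 4/7*h_X + 2/7*h_Y + 1/7*h_Z

Substituting h_X = 0 and rearranging gives the linear system (I - Q) h = 1:
  [2/7, -1/7] . (h_Y, h_Z) = 1
  [-2/7, 6/7] . (h_Y, h_Z) = 1

Solving yields:
  h_Y = 49/10
  h_Z = 14/5

Starting state is Z, so the expected hitting time is h_Z = 14/5.

Answer: 14/5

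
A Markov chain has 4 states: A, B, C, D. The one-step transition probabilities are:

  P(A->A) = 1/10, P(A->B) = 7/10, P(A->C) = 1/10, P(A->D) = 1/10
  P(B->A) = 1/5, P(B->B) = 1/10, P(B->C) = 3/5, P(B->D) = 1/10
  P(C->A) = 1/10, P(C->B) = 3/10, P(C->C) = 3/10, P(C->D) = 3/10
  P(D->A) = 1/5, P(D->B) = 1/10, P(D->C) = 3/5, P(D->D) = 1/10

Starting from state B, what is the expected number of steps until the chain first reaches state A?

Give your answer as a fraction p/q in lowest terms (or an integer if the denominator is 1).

Answer: 13/2

Derivation:
Let h_i = expected steps to first reach A from state i.
Boundary: h_A = 0.
First-step equations for the other states:
  h_B = 1 + 1/5*h_A + 1/10*h_B + 3/5*h_C + 1/10*h_D
  h_C = 1 + 1/10*h_A + 3/10*h_B + 3/10*h_C + 3/10*h_D
  h_D = 1 + 1/5*h_A + 1/10*h_B + 3/5*h_C + 1/10*h_D

Substituting h_A = 0 and rearranging gives the linear system (I - Q) h = 1:
  [9/10, -3/5, -1/10] . (h_B, h_C, h_D) = 1
  [-3/10, 7/10, -3/10] . (h_B, h_C, h_D) = 1
  [-1/10, -3/5, 9/10] . (h_B, h_C, h_D) = 1

Solving yields:
  h_B = 13/2
  h_C = 7
  h_D = 13/2

Starting state is B, so the expected hitting time is h_B = 13/2.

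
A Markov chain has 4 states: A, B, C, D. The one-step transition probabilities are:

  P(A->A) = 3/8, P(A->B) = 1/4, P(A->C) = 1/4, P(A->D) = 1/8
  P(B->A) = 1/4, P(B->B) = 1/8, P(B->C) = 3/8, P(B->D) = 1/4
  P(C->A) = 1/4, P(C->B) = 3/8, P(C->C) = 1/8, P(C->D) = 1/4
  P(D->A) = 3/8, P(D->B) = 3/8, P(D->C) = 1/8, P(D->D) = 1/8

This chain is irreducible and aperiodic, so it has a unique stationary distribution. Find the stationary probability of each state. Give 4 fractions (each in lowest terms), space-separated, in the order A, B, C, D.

Answer: 5/16 43/160 37/160 3/16

Derivation:
The stationary distribution satisfies pi = pi * P, i.e.:
  pi_A = 3/8*pi_A + 1/4*pi_B + 1/4*pi_C + 3/8*pi_D
  pi_B = 1/4*pi_A + 1/8*pi_B + 3/8*pi_C + 3/8*pi_D
  pi_C = 1/4*pi_A + 3/8*pi_B + 1/8*pi_C + 1/8*pi_D
  pi_D = 1/8*pi_A + 1/4*pi_B + 1/4*pi_C + 1/8*pi_D
with normalization: pi_A + pi_B + pi_C + pi_D = 1.

Using the first 3 balance equations plus normalization, the linear system A*pi = b is:
  [-5/8, 1/4, 1/4, 3/8] . pi = 0
  [1/4, -7/8, 3/8, 3/8] . pi = 0
  [1/4, 3/8, -7/8, 1/8] . pi = 0
  [1, 1, 1, 1] . pi = 1

Solving yields:
  pi_A = 5/16
  pi_B = 43/160
  pi_C = 37/160
  pi_D = 3/16

Verification (pi * P):
  5/16*3/8 + 43/160*1/4 + 37/160*1/4 + 3/16*3/8 = 5/16 = pi_A  (ok)
  5/16*1/4 + 43/160*1/8 + 37/160*3/8 + 3/16*3/8 = 43/160 = pi_B  (ok)
  5/16*1/4 + 43/160*3/8 + 37/160*1/8 + 3/16*1/8 = 37/160 = pi_C  (ok)
  5/16*1/8 + 43/160*1/4 + 37/160*1/4 + 3/16*1/8 = 3/16 = pi_D  (ok)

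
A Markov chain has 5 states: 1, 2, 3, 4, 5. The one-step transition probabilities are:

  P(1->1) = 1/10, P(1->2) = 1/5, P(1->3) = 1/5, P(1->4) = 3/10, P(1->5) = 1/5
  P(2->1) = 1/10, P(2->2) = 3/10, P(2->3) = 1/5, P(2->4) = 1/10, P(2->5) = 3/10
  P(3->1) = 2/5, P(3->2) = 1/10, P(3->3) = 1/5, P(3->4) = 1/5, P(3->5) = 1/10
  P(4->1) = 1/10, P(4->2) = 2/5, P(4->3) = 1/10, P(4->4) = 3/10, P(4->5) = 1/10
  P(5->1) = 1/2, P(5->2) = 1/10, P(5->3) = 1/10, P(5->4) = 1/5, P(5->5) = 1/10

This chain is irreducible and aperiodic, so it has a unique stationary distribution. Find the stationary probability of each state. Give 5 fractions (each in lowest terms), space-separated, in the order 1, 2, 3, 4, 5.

Answer: 735/3407 799/3407 549/3407 750/3407 574/3407

Derivation:
The stationary distribution satisfies pi = pi * P, i.e.:
  pi_1 = 1/10*pi_1 + 1/10*pi_2 + 2/5*pi_3 + 1/10*pi_4 + 1/2*pi_5
  pi_2 = 1/5*pi_1 + 3/10*pi_2 + 1/10*pi_3 + 2/5*pi_4 + 1/10*pi_5
  pi_3 = 1/5*pi_1 + 1/5*pi_2 + 1/5*pi_3 + 1/10*pi_4 + 1/10*pi_5
  pi_4 = 3/10*pi_1 + 1/10*pi_2 + 1/5*pi_3 + 3/10*pi_4 + 1/5*pi_5
  pi_5 = 1/5*pi_1 + 3/10*pi_2 + 1/10*pi_3 + 1/10*pi_4 + 1/10*pi_5
with normalization: pi_1 + pi_2 + pi_3 + pi_4 + pi_5 = 1.

Using the first 4 balance equations plus normalization, the linear system A*pi = b is:
  [-9/10, 1/10, 2/5, 1/10, 1/2] . pi = 0
  [1/5, -7/10, 1/10, 2/5, 1/10] . pi = 0
  [1/5, 1/5, -4/5, 1/10, 1/10] . pi = 0
  [3/10, 1/10, 1/5, -7/10, 1/5] . pi = 0
  [1, 1, 1, 1, 1] . pi = 1

Solving yields:
  pi_1 = 735/3407
  pi_2 = 799/3407
  pi_3 = 549/3407
  pi_4 = 750/3407
  pi_5 = 574/3407

Verification (pi * P):
  735/3407*1/10 + 799/3407*1/10 + 549/3407*2/5 + 750/3407*1/10 + 574/3407*1/2 = 735/3407 = pi_1  (ok)
  735/3407*1/5 + 799/3407*3/10 + 549/3407*1/10 + 750/3407*2/5 + 574/3407*1/10 = 799/3407 = pi_2  (ok)
  735/3407*1/5 + 799/3407*1/5 + 549/3407*1/5 + 750/3407*1/10 + 574/3407*1/10 = 549/3407 = pi_3  (ok)
  735/3407*3/10 + 799/3407*1/10 + 549/3407*1/5 + 750/3407*3/10 + 574/3407*1/5 = 750/3407 = pi_4  (ok)
  735/3407*1/5 + 799/3407*3/10 + 549/3407*1/10 + 750/3407*1/10 + 574/3407*1/10 = 574/3407 = pi_5  (ok)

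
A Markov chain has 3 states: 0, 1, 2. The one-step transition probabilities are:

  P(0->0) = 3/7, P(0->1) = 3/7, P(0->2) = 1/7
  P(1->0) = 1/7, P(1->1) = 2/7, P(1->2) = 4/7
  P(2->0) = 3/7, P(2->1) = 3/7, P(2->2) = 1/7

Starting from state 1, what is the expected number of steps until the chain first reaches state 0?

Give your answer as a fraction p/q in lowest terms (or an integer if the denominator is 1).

Let h_i = expected steps to first reach 0 from state i.
Boundary: h_0 = 0.
First-step equations for the other states:
  h_1 = 1 + 1/7*h_0 + 2/7*h_1 + 4/7*h_2
  h_2 = 1 + 3/7*h_0 + 3/7*h_1 + 1/7*h_2

Substituting h_0 = 0 and rearranging gives the linear system (I - Q) h = 1:
  [5/7, -4/7] . (h_1, h_2) = 1
  [-3/7, 6/7] . (h_1, h_2) = 1

Solving yields:
  h_1 = 35/9
  h_2 = 28/9

Starting state is 1, so the expected hitting time is h_1 = 35/9.

Answer: 35/9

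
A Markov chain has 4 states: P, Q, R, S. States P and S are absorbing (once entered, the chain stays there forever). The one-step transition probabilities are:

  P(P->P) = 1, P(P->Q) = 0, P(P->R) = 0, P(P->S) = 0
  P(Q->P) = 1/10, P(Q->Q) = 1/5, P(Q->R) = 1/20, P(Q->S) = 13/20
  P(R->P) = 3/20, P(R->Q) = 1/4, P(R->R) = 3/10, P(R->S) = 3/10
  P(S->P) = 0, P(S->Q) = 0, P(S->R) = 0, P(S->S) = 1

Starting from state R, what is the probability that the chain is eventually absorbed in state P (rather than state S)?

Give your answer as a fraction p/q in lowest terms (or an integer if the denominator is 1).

Let a_i = P(absorbed in P | start in state i).
Boundary conditions: a_P = 1, a_S = 0.
For each transient state i, a_i = sum_j P(i->j) * a_j:
  a_Q = 1/10*a_P + 1/5*a_Q + 1/20*a_R + 13/20*a_S
  a_R = 3/20*a_P + 1/4*a_Q + 3/10*a_R + 3/10*a_S

Substituting a_P = 1 and a_S = 0, rearrange to (I - Q) a = r where r[i] = P(i -> P):
  [4/5, -1/20] . (a_Q, a_R) = 1/10
  [-1/4, 7/10] . (a_Q, a_R) = 3/20

Solving yields:
  a_Q = 31/219
  a_R = 58/219

Starting state is R, so the absorption probability is a_R = 58/219.

Answer: 58/219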